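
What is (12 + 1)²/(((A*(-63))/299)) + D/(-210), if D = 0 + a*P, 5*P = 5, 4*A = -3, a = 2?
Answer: 144373/135 ≈ 1069.4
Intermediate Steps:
A = -¾ (A = (¼)*(-3) = -¾ ≈ -0.75000)
P = 1 (P = (⅕)*5 = 1)
D = 2 (D = 0 + 2*1 = 0 + 2 = 2)
(12 + 1)²/(((A*(-63))/299)) + D/(-210) = (12 + 1)²/((-¾*(-63)/299)) + 2/(-210) = 13²/(((189/4)*(1/299))) + 2*(-1/210) = 169/(189/1196) - 1/105 = 169*(1196/189) - 1/105 = 202124/189 - 1/105 = 144373/135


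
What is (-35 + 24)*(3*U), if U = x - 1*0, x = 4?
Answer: -132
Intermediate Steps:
U = 4 (U = 4 - 1*0 = 4 + 0 = 4)
(-35 + 24)*(3*U) = (-35 + 24)*(3*4) = -11*12 = -132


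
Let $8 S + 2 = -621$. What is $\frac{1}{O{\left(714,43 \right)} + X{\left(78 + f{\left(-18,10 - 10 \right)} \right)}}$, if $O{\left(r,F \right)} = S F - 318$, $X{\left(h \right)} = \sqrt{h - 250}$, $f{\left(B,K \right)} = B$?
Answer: $- \frac{234664}{860437049} - \frac{64 i \sqrt{190}}{860437049} \approx -0.00027273 - 1.0253 \cdot 10^{-6} i$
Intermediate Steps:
$S = - \frac{623}{8}$ ($S = - \frac{1}{4} + \frac{1}{8} \left(-621\right) = - \frac{1}{4} - \frac{621}{8} = - \frac{623}{8} \approx -77.875$)
$X{\left(h \right)} = \sqrt{-250 + h}$
$O{\left(r,F \right)} = -318 - \frac{623 F}{8}$ ($O{\left(r,F \right)} = - \frac{623 F}{8} - 318 = -318 - \frac{623 F}{8}$)
$\frac{1}{O{\left(714,43 \right)} + X{\left(78 + f{\left(-18,10 - 10 \right)} \right)}} = \frac{1}{\left(-318 - \frac{26789}{8}\right) + \sqrt{-250 + \left(78 - 18\right)}} = \frac{1}{\left(-318 - \frac{26789}{8}\right) + \sqrt{-250 + 60}} = \frac{1}{- \frac{29333}{8} + \sqrt{-190}} = \frac{1}{- \frac{29333}{8} + i \sqrt{190}}$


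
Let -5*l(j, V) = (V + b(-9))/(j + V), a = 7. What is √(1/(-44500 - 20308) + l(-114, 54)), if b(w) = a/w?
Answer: √377186594298/1458180 ≈ 0.42118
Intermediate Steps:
b(w) = 7/w
l(j, V) = -(-7/9 + V)/(5*(V + j)) (l(j, V) = -(V + 7/(-9))/(5*(j + V)) = -(V + 7*(-⅑))/(5*(V + j)) = -(V - 7/9)/(5*(V + j)) = -(-7/9 + V)/(5*(V + j)))
√(1/(-44500 - 20308) + l(-114, 54)) = √(1/(-44500 - 20308) + (7/45 - ⅕*54)/(54 - 114)) = √(1/(-64808) + (7/45 - 54/5)/(-60)) = √(-1/64808 - 1/60*(-479/45)) = √(-1/64808 + 479/2700) = √(7760083/43745400) = √377186594298/1458180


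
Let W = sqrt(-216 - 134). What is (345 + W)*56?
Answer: 19320 + 280*I*sqrt(14) ≈ 19320.0 + 1047.7*I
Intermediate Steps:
W = 5*I*sqrt(14) (W = sqrt(-350) = 5*I*sqrt(14) ≈ 18.708*I)
(345 + W)*56 = (345 + 5*I*sqrt(14))*56 = 19320 + 280*I*sqrt(14)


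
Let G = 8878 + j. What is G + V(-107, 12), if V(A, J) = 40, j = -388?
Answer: 8530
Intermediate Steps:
G = 8490 (G = 8878 - 388 = 8490)
G + V(-107, 12) = 8490 + 40 = 8530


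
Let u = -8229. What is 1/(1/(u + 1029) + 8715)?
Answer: 7200/62747999 ≈ 0.00011474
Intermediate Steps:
1/(1/(u + 1029) + 8715) = 1/(1/(-8229 + 1029) + 8715) = 1/(1/(-7200) + 8715) = 1/(-1/7200 + 8715) = 1/(62747999/7200) = 7200/62747999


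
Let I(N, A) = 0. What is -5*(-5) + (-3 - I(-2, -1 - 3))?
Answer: 22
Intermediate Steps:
-5*(-5) + (-3 - I(-2, -1 - 3)) = -5*(-5) + (-3 - 1*0) = 25 + (-3 + 0) = 25 - 3 = 22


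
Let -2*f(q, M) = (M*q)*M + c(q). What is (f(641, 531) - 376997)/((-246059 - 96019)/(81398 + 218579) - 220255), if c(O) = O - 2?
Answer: 27221657946209/66071776213 ≈ 412.00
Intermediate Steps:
c(O) = -2 + O
f(q, M) = 1 - q/2 - q*M²/2 (f(q, M) = -((M*q)*M + (-2 + q))/2 = -(q*M² + (-2 + q))/2 = -(-2 + q + q*M²)/2 = 1 - q/2 - q*M²/2)
(f(641, 531) - 376997)/((-246059 - 96019)/(81398 + 218579) - 220255) = ((1 - ½*641 - ½*641*531²) - 376997)/((-246059 - 96019)/(81398 + 218579) - 220255) = ((1 - 641/2 - ½*641*281961) - 376997)/(-342078/299977 - 220255) = ((1 - 641/2 - 180737001/2) - 376997)/(-342078*1/299977 - 220255) = (-90368820 - 376997)/(-342078/299977 - 220255) = -90745817/(-66071776213/299977) = -90745817*(-299977/66071776213) = 27221657946209/66071776213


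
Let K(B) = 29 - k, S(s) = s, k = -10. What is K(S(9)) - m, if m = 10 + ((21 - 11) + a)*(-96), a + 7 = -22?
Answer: -1795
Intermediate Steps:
a = -29 (a = -7 - 22 = -29)
m = 1834 (m = 10 + ((21 - 11) - 29)*(-96) = 10 + (10 - 29)*(-96) = 10 - 19*(-96) = 10 + 1824 = 1834)
K(B) = 39 (K(B) = 29 - 1*(-10) = 29 + 10 = 39)
K(S(9)) - m = 39 - 1*1834 = 39 - 1834 = -1795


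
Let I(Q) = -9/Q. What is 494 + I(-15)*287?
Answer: 3331/5 ≈ 666.20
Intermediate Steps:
494 + I(-15)*287 = 494 - 9/(-15)*287 = 494 - 9*(-1/15)*287 = 494 + (⅗)*287 = 494 + 861/5 = 3331/5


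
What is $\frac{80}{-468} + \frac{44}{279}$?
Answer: $- \frac{16}{1209} \approx -0.013234$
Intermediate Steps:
$\frac{80}{-468} + \frac{44}{279} = 80 \left(- \frac{1}{468}\right) + 44 \cdot \frac{1}{279} = - \frac{20}{117} + \frac{44}{279} = - \frac{16}{1209}$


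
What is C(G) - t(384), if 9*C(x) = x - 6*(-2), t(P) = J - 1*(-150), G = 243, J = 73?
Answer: -584/3 ≈ -194.67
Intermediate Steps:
t(P) = 223 (t(P) = 73 - 1*(-150) = 73 + 150 = 223)
C(x) = 4/3 + x/9 (C(x) = (x - 6*(-2))/9 = (x + 12)/9 = (12 + x)/9 = 4/3 + x/9)
C(G) - t(384) = (4/3 + (1/9)*243) - 1*223 = (4/3 + 27) - 223 = 85/3 - 223 = -584/3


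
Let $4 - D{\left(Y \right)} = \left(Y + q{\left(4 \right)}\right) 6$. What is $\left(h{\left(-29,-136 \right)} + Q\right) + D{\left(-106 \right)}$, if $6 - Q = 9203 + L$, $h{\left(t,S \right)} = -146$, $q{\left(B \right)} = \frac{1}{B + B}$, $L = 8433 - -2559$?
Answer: $- \frac{78783}{4} \approx -19696.0$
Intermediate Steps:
$L = 10992$ ($L = 8433 + 2559 = 10992$)
$q{\left(B \right)} = \frac{1}{2 B}$
$D{\left(Y \right)} = \frac{13}{4} - 6 Y$ ($D{\left(Y \right)} = 4 - \left(Y + \frac{1}{2 \cdot 4}\right) 6 = 4 - \left(Y + \frac{1}{2} \cdot \frac{1}{4}\right) 6 = 4 - \left(Y + \frac{1}{8}\right) 6 = 4 - \left(\frac{1}{8} + Y\right) 6 = 4 - \left(\frac{3}{4} + 6 Y\right) = \frac{13}{4} - 6 Y$)
$Q = -20189$ ($Q = 6 - \left(9203 + 10992\right) = 6 - 20195 = -20189$)
$\left(h{\left(-29,-136 \right)} + Q\right) + D{\left(-106 \right)} = \left(-146 - 20189\right) + \left(\frac{13}{4} - -636\right) = -20335 + \left(\frac{13}{4} + 636\right) = -20335 + \frac{2557}{4} = - \frac{78783}{4}$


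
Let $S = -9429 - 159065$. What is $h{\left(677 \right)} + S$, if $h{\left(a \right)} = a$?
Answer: $-167817$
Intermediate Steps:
$S = -168494$
$h{\left(677 \right)} + S = 677 - 168494 = -167817$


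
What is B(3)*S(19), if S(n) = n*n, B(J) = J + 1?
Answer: 1444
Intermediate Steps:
B(J) = 1 + J
S(n) = n**2
B(3)*S(19) = (1 + 3)*19**2 = 4*361 = 1444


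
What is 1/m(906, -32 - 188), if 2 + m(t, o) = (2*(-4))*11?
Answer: -1/90 ≈ -0.011111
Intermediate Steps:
m(t, o) = -90 (m(t, o) = -2 + (2*(-4))*11 = -2 - 8*11 = -2 - 88 = -90)
1/m(906, -32 - 188) = 1/(-90) = -1/90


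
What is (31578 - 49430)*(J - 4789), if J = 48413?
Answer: -778775648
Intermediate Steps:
(31578 - 49430)*(J - 4789) = (31578 - 49430)*(48413 - 4789) = -17852*43624 = -778775648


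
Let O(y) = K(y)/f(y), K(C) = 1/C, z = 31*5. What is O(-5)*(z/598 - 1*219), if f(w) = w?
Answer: -130807/14950 ≈ -8.7496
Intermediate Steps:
z = 155
O(y) = y⁻² (O(y) = 1/(y*y) = y⁻²)
O(-5)*(z/598 - 1*219) = (155/598 - 1*219)/(-5)² = (155*(1/598) - 219)/25 = (155/598 - 219)/25 = (1/25)*(-130807/598) = -130807/14950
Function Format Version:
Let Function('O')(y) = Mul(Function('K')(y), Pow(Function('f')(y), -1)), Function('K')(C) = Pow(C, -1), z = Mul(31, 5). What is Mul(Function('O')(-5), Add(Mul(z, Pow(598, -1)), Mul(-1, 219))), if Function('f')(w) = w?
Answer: Rational(-130807, 14950) ≈ -8.7496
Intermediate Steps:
z = 155
Function('O')(y) = Pow(y, -2) (Function('O')(y) = Mul(Pow(y, -1), Pow(y, -1)) = Pow(y, -2))
Mul(Function('O')(-5), Add(Mul(z, Pow(598, -1)), Mul(-1, 219))) = Mul(Pow(-5, -2), Add(Mul(155, Pow(598, -1)), Mul(-1, 219))) = Mul(Rational(1, 25), Add(Mul(155, Rational(1, 598)), -219)) = Mul(Rational(1, 25), Add(Rational(155, 598), -219)) = Mul(Rational(1, 25), Rational(-130807, 598)) = Rational(-130807, 14950)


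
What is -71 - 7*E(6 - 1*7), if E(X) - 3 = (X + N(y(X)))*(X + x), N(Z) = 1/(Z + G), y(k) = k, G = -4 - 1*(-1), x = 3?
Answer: -149/2 ≈ -74.500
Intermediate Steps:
G = -3 (G = -4 + 1 = -3)
N(Z) = 1/(-3 + Z) (N(Z) = 1/(Z - 3) = 1/(-3 + Z))
E(X) = 3 + (3 + X)*(X + 1/(-3 + X)) (E(X) = 3 + (X + 1/(-3 + X))*(X + 3) = 3 + (X + 1/(-3 + X))*(3 + X) = 3 + (3 + X)*(X + 1/(-3 + X)))
-71 - 7*E(6 - 1*7) = -71 - 7*(-6 + (6 - 1*7)³ - 5*(6 - 1*7))/(-3 + (6 - 1*7)) = -71 - 7*(-6 + (6 - 7)³ - 5*(6 - 7))/(-3 + (6 - 7)) = -71 - 7*(-6 + (-1)³ - 5*(-1))/(-3 - 1) = -71 - 7*(-6 - 1 + 5)/(-4) = -71 - (-7)*(-2)/4 = -71 - 7*½ = -71 - 7/2 = -149/2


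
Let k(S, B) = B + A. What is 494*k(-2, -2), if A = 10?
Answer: 3952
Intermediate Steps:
k(S, B) = 10 + B (k(S, B) = B + 10 = 10 + B)
494*k(-2, -2) = 494*(10 - 2) = 494*8 = 3952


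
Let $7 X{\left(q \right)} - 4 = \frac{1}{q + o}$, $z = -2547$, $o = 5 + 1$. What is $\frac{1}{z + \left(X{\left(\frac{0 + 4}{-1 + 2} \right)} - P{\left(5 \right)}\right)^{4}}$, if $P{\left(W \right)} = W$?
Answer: $- \frac{24010000}{52036848639} \approx -0.0004614$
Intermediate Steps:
$o = 6$
$X{\left(q \right)} = \frac{4}{7} + \frac{1}{7 \left(6 + q\right)}$ ($X{\left(q \right)} = \frac{4}{7} + \frac{1}{7 \left(q + 6\right)} = \frac{4}{7} + \frac{1}{7 \left(6 + q\right)}$)
$\frac{1}{z + \left(X{\left(\frac{0 + 4}{-1 + 2} \right)} - P{\left(5 \right)}\right)^{4}} = \frac{1}{-2547 + \left(\frac{25 + 4 \frac{0 + 4}{-1 + 2}}{7 \left(6 + \frac{0 + 4}{-1 + 2}\right)} - 5\right)^{4}} = \frac{1}{-2547 + \left(\frac{25 + 4 \cdot \frac{4}{1}}{7 \left(6 + \frac{4}{1}\right)} - 5\right)^{4}} = \frac{1}{-2547 + \left(\frac{25 + 4 \cdot 4 \cdot 1}{7 \left(6 + 4 \cdot 1\right)} - 5\right)^{4}} = \frac{1}{-2547 + \left(\frac{25 + 4 \cdot 4}{7 \left(6 + 4\right)} - 5\right)^{4}} = \frac{1}{-2547 + \left(\frac{25 + 16}{7 \cdot 10} - 5\right)^{4}} = \frac{1}{-2547 + \left(\frac{1}{7} \cdot \frac{1}{10} \cdot 41 - 5\right)^{4}} = \frac{1}{-2547 + \left(\frac{41}{70} - 5\right)^{4}} = \frac{1}{-2547 + \left(- \frac{309}{70}\right)^{4}} = \frac{1}{-2547 + \frac{9116621361}{24010000}} = \frac{1}{- \frac{52036848639}{24010000}} = - \frac{24010000}{52036848639}$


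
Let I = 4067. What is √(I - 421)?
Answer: √3646 ≈ 60.382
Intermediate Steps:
√(I - 421) = √(4067 - 421) = √3646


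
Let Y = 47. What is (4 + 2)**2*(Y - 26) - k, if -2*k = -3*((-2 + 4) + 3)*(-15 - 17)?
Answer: 996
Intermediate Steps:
k = -240 (k = -(-3)*((-2 + 4) + 3)*(-15 - 17)/2 = -(-3)*(2 + 3)*(-32)/2 = -(-3)*5*(-32)/2 = -(-3)*(-160)/2 = -1/2*480 = -240)
(4 + 2)**2*(Y - 26) - k = (4 + 2)**2*(47 - 26) - 1*(-240) = 6**2*21 + 240 = 36*21 + 240 = 756 + 240 = 996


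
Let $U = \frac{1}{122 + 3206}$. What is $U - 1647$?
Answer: $- \frac{5481215}{3328} \approx -1647.0$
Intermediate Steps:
$U = \frac{1}{3328} \approx 0.00030048$
$U - 1647 = \frac{1}{3328} - 1647 = - \frac{5481215}{3328}$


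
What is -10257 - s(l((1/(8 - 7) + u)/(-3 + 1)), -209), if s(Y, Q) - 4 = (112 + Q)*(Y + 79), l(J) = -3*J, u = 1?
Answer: -2307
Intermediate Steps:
s(Y, Q) = 4 + (79 + Y)*(112 + Q) (s(Y, Q) = 4 + (112 + Q)*(Y + 79) = 4 + (112 + Q)*(79 + Y) = 4 + (79 + Y)*(112 + Q))
-10257 - s(l((1/(8 - 7) + u)/(-3 + 1)), -209) = -10257 - (8852 + 79*(-209) + 112*(-3*(1/(8 - 7) + 1)/(-3 + 1)) - (-627)*(1/(8 - 7) + 1)/(-3 + 1)) = -10257 - (8852 - 16511 + 112*(-3*(1/1 + 1)/(-2)) - (-627)*(1/1 + 1)/(-2)) = -10257 - (8852 - 16511 + 112*(-3*(1 + 1)*(-1)/2) - (-627)*(1 + 1)*(-½)) = -10257 - (8852 - 16511 + 112*(-6*(-1)/2) - (-627)*2*(-½)) = -10257 - (8852 - 16511 + 112*(-3*(-1)) - (-627)*(-1)) = -10257 - (8852 - 16511 + 112*3 - 209*3) = -10257 - (8852 - 16511 + 336 - 627) = -10257 - 1*(-7950) = -10257 + 7950 = -2307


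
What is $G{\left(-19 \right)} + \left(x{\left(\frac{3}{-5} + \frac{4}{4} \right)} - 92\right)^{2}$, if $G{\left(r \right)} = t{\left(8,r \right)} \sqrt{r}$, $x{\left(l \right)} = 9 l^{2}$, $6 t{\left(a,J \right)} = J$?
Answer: $\frac{5125696}{625} - \frac{19 i \sqrt{19}}{6} \approx 8201.1 - 13.803 i$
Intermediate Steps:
$t{\left(a,J \right)} = \frac{J}{6}$
$G{\left(r \right)} = \frac{r^{\frac{3}{2}}}{6}$ ($G{\left(r \right)} = \frac{r}{6} \sqrt{r} = \frac{r^{\frac{3}{2}}}{6}$)
$G{\left(-19 \right)} + \left(x{\left(\frac{3}{-5} + \frac{4}{4} \right)} - 92\right)^{2} = \frac{\left(-19\right)^{\frac{3}{2}}}{6} + \left(9 \left(\frac{3}{-5} + \frac{4}{4}\right)^{2} - 92\right)^{2} = \frac{\left(-19\right) i \sqrt{19}}{6} + \left(9 \left(3 \left(- \frac{1}{5}\right) + 4 \cdot \frac{1}{4}\right)^{2} - 92\right)^{2} = - \frac{19 i \sqrt{19}}{6} + \left(9 \left(- \frac{3}{5} + 1\right)^{2} - 92\right)^{2} = - \frac{19 i \sqrt{19}}{6} + \left(9 \left(\frac{2}{5}\right)^{2} - 92\right)^{2} = - \frac{19 i \sqrt{19}}{6} + \left(9 \cdot \frac{4}{25} - 92\right)^{2} = - \frac{19 i \sqrt{19}}{6} + \left(\frac{36}{25} - 92\right)^{2} = - \frac{19 i \sqrt{19}}{6} + \left(- \frac{2264}{25}\right)^{2} = - \frac{19 i \sqrt{19}}{6} + \frac{5125696}{625} = \frac{5125696}{625} - \frac{19 i \sqrt{19}}{6}$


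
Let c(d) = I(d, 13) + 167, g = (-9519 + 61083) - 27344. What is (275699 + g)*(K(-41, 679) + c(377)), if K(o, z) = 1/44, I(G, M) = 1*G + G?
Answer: 12154217475/44 ≈ 2.7623e+8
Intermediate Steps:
g = 24220 (g = 51564 - 27344 = 24220)
I(G, M) = 2*G (I(G, M) = G + G = 2*G)
K(o, z) = 1/44
c(d) = 167 + 2*d (c(d) = 2*d + 167 = 167 + 2*d)
(275699 + g)*(K(-41, 679) + c(377)) = (275699 + 24220)*(1/44 + (167 + 2*377)) = 299919*(1/44 + (167 + 754)) = 299919*(1/44 + 921) = 299919*(40525/44) = 12154217475/44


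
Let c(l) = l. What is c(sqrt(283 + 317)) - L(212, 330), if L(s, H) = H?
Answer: -330 + 10*sqrt(6) ≈ -305.50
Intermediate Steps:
c(sqrt(283 + 317)) - L(212, 330) = sqrt(283 + 317) - 1*330 = sqrt(600) - 330 = 10*sqrt(6) - 330 = -330 + 10*sqrt(6)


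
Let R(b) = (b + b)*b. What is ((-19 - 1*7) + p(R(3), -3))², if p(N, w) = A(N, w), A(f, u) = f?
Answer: 64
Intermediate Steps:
R(b) = 2*b² (R(b) = (2*b)*b = 2*b²)
p(N, w) = N
((-19 - 1*7) + p(R(3), -3))² = ((-19 - 1*7) + 2*3²)² = ((-19 - 7) + 2*9)² = (-26 + 18)² = (-8)² = 64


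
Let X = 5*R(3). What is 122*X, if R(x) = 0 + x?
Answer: 1830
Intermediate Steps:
R(x) = x
X = 15 (X = 5*3 = 15)
122*X = 122*15 = 1830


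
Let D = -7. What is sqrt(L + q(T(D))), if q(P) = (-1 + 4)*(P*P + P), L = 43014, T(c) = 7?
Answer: 3*sqrt(4798) ≈ 207.80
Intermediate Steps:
q(P) = 3*P + 3*P**2 (q(P) = 3*(P**2 + P) = 3*(P + P**2) = 3*P + 3*P**2)
sqrt(L + q(T(D))) = sqrt(43014 + 3*7*(1 + 7)) = sqrt(43014 + 3*7*8) = sqrt(43014 + 168) = sqrt(43182) = 3*sqrt(4798)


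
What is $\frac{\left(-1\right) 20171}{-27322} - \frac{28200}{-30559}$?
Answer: $\frac{1386885989}{834932998} \approx 1.6611$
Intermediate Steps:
$\frac{\left(-1\right) 20171}{-27322} - \frac{28200}{-30559} = \left(-20171\right) \left(- \frac{1}{27322}\right) - - \frac{28200}{30559} = \frac{20171}{27322} + \frac{28200}{30559} = \frac{1386885989}{834932998}$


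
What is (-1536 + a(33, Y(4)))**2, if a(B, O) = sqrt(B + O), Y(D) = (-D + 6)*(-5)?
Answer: (1536 - sqrt(23))**2 ≈ 2.3446e+6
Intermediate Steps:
Y(D) = -30 + 5*D (Y(D) = (6 - D)*(-5) = -30 + 5*D)
(-1536 + a(33, Y(4)))**2 = (-1536 + sqrt(33 + (-30 + 5*4)))**2 = (-1536 + sqrt(33 + (-30 + 20)))**2 = (-1536 + sqrt(33 - 10))**2 = (-1536 + sqrt(23))**2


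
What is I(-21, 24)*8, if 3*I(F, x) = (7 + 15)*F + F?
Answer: -1288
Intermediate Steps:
I(F, x) = 23*F/3 (I(F, x) = ((7 + 15)*F + F)/3 = (22*F + F)/3 = (23*F)/3 = 23*F/3)
I(-21, 24)*8 = ((23/3)*(-21))*8 = -161*8 = -1288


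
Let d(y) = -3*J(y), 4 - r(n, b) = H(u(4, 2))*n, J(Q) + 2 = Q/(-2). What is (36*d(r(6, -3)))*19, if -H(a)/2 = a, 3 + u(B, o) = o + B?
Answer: 45144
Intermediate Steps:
u(B, o) = -3 + B + o (u(B, o) = -3 + (o + B) = -3 + (B + o) = -3 + B + o)
H(a) = -2*a
J(Q) = -2 - Q/2 (J(Q) = -2 + Q/(-2) = -2 + Q*(-1/2) = -2 - Q/2)
r(n, b) = 4 + 6*n (r(n, b) = 4 - (-2*(-3 + 4 + 2))*n = 4 - (-2*3)*n = 4 - (-6)*n = 4 + 6*n)
d(y) = 6 + 3*y/2 (d(y) = -3*(-2 - y/2) = 6 + 3*y/2)
(36*d(r(6, -3)))*19 = (36*(6 + 3*(4 + 6*6)/2))*19 = (36*(6 + 3*(4 + 36)/2))*19 = (36*(6 + (3/2)*40))*19 = (36*(6 + 60))*19 = (36*66)*19 = 2376*19 = 45144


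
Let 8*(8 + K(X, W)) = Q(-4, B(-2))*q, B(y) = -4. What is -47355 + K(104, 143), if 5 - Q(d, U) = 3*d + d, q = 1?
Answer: -378883/8 ≈ -47360.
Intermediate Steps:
Q(d, U) = 5 - 4*d (Q(d, U) = 5 - (3*d + d) = 5 - 4*d)
K(X, W) = -43/8 (K(X, W) = -8 + ((5 - 4*(-4))*1)/8 = -8 + ((5 + 16)*1)/8 = -8 + (21*1)/8 = -8 + (⅛)*21 = -8 + 21/8 = -43/8)
-47355 + K(104, 143) = -47355 - 43/8 = -378883/8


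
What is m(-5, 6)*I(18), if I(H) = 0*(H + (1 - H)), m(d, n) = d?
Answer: 0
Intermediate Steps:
I(H) = 0 (I(H) = 0*1 = 0)
m(-5, 6)*I(18) = -5*0 = 0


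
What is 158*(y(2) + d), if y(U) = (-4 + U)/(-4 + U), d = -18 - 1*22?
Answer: -6162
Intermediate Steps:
d = -40 (d = -18 - 22 = -40)
y(U) = 1
158*(y(2) + d) = 158*(1 - 40) = 158*(-39) = -6162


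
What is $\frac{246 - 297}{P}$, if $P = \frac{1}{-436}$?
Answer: $22236$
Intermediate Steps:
$P = - \frac{1}{436} \approx -0.0022936$
$\frac{246 - 297}{P} = \frac{246 - 297}{- \frac{1}{436}} = \left(246 - 297\right) \left(-436\right) = \left(-51\right) \left(-436\right) = 22236$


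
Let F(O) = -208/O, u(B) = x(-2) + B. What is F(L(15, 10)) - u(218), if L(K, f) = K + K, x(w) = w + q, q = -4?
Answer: -3284/15 ≈ -218.93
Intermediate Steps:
x(w) = -4 + w (x(w) = w - 4 = -4 + w)
u(B) = -6 + B (u(B) = (-4 - 2) + B = -6 + B)
L(K, f) = 2*K
F(L(15, 10)) - u(218) = -208/(2*15) - (-6 + 218) = -208/30 - 1*212 = -208*1/30 - 212 = -104/15 - 212 = -3284/15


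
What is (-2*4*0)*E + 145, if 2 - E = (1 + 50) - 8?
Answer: 145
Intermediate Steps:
E = -41 (E = 2 - ((1 + 50) - 8) = 2 - (51 - 8) = 2 - 1*43 = 2 - 43 = -41)
(-2*4*0)*E + 145 = (-2*4*0)*(-41) + 145 = -8*0*(-41) + 145 = 0*(-41) + 145 = 0 + 145 = 145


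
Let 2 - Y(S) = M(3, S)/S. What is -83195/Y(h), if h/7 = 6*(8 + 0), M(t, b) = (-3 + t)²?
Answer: -83195/2 ≈ -41598.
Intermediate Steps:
h = 336 (h = 7*(6*(8 + 0)) = 7*(6*8) = 7*48 = 336)
Y(S) = 2 (Y(S) = 2 - (-3 + 3)²/S = 2 - 0²/S = 2 - 0/S = 2 - 1*0 = 2 + 0 = 2)
-83195/Y(h) = -83195/2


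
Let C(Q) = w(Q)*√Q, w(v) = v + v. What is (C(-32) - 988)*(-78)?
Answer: 77064 + 19968*I*√2 ≈ 77064.0 + 28239.0*I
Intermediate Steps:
w(v) = 2*v
C(Q) = 2*Q^(3/2) (C(Q) = (2*Q)*√Q = 2*Q^(3/2))
(C(-32) - 988)*(-78) = (2*(-32)^(3/2) - 988)*(-78) = (2*(-128*I*√2) - 988)*(-78) = (-256*I*√2 - 988)*(-78) = (-988 - 256*I*√2)*(-78) = 77064 + 19968*I*√2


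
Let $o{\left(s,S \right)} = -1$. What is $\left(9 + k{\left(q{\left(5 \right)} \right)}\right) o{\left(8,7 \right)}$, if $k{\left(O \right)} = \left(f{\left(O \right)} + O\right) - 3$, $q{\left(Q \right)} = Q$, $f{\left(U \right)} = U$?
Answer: $-16$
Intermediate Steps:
$k{\left(O \right)} = -3 + 2 O$ ($k{\left(O \right)} = \left(O + O\right) - 3 = 2 O - 3 = -3 + 2 O$)
$\left(9 + k{\left(q{\left(5 \right)} \right)}\right) o{\left(8,7 \right)} = \left(9 + \left(-3 + 2 \cdot 5\right)\right) \left(-1\right) = \left(9 + \left(-3 + 10\right)\right) \left(-1\right) = \left(9 + 7\right) \left(-1\right) = 16 \left(-1\right) = -16$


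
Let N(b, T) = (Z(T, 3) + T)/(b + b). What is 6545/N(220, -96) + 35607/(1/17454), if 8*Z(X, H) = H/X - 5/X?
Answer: 22908680155614/36863 ≈ 6.2145e+8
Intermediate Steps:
Z(X, H) = -5/(8*X) + H/(8*X) (Z(X, H) = (H/X - 5/X)/8 = (-5/X + H/X)/8 = -5/(8*X) + H/(8*X))
N(b, T) = (T - 1/(4*T))/(2*b) (N(b, T) = ((-5 + 3)/(8*T) + T)/(b + b) = ((⅛)*(-2)/T + T)/((2*b)) = (-1/(4*T) + T)*(1/(2*b)) = (T - 1/(4*T))*(1/(2*b)) = (T - 1/(4*T))/(2*b))
6545/N(220, -96) + 35607/(1/17454) = 6545/(((⅛)*(-1 + 4*(-96)²)/(-96*220))) + 35607/(1/17454) = 6545/(((⅛)*(-1/96)*(1/220)*(-1 + 4*9216))) + 35607/(1/17454) = 6545/(((⅛)*(-1/96)*(1/220)*(-1 + 36864))) + 35607*17454 = 6545/(((⅛)*(-1/96)*(1/220)*36863)) + 621484578 = 6545/(-36863/168960) + 621484578 = 6545*(-168960/36863) + 621484578 = -1105843200/36863 + 621484578 = 22908680155614/36863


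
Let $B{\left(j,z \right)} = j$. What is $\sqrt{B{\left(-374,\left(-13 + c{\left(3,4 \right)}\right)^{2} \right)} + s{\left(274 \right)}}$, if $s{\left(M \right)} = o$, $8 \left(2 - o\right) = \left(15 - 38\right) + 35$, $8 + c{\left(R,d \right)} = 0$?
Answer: $\frac{3 i \sqrt{166}}{2} \approx 19.326 i$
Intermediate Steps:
$c{\left(R,d \right)} = -8$ ($c{\left(R,d \right)} = -8 + 0 = -8$)
$o = \frac{1}{2}$ ($o = 2 - \frac{\left(15 - 38\right) + 35}{8} = 2 - \frac{-23 + 35}{8} = 2 - \frac{3}{2} = \frac{1}{2} \approx 0.5$)
$s{\left(M \right)} = \frac{1}{2}$
$\sqrt{B{\left(-374,\left(-13 + c{\left(3,4 \right)}\right)^{2} \right)} + s{\left(274 \right)}} = \sqrt{-374 + \frac{1}{2}} = \sqrt{- \frac{747}{2}} = \frac{3 i \sqrt{166}}{2}$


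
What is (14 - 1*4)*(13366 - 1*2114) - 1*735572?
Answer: -623052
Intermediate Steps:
(14 - 1*4)*(13366 - 1*2114) - 1*735572 = (14 - 4)*(13366 - 2114) - 735572 = 10*11252 - 735572 = 112520 - 735572 = -623052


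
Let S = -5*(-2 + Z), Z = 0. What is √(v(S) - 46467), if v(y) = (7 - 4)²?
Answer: 3*I*√5162 ≈ 215.54*I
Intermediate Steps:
S = 10 (S = -5*(-2 + 0) = -5*(-2) = 10)
v(y) = 9 (v(y) = 3² = 9)
√(v(S) - 46467) = √(9 - 46467) = √(-46458) = 3*I*√5162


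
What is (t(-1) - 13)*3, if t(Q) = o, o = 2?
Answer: -33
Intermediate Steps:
t(Q) = 2
(t(-1) - 13)*3 = (2 - 13)*3 = -11*3 = -33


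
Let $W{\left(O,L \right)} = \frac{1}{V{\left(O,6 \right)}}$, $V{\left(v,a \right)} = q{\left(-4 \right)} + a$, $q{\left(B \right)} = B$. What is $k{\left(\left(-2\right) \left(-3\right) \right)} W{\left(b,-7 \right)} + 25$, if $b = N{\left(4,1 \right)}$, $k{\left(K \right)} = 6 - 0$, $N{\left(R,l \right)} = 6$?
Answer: $28$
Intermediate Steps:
$k{\left(K \right)} = 6$ ($k{\left(K \right)} = 6 + 0 = 6$)
$V{\left(v,a \right)} = -4 + a$
$b = 6$
$W{\left(O,L \right)} = \frac{1}{2}$ ($W{\left(O,L \right)} = \frac{1}{-4 + 6} = \frac{1}{2}$)
$k{\left(\left(-2\right) \left(-3\right) \right)} W{\left(b,-7 \right)} + 25 = 6 \cdot \frac{1}{2} + 25 = 3 + 25 = 28$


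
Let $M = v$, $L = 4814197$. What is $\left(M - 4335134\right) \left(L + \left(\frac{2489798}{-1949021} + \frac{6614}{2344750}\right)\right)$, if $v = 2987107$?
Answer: $- \frac{14828779288398845748065444}{2284983494875} \approx -6.4897 \cdot 10^{12}$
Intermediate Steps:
$M = 2987107$
$\left(M - 4335134\right) \left(L + \left(\frac{2489798}{-1949021} + \frac{6614}{2344750}\right)\right) = \left(2987107 - 4335134\right) \left(4814197 + \left(\frac{2489798}{-1949021} + \frac{6614}{2344750}\right)\right) = - 1348027 \left(4814197 + \left(2489798 \left(- \frac{1}{1949021}\right) + 6614 \cdot \frac{1}{2344750}\right)\right) = - 1348027 \left(4814197 + \left(- \frac{2489798}{1949021} + \frac{3307}{1172375}\right)\right) = - 1348027 \left(4814197 - \frac{2912531517803}{2284983494875}\right) = \left(-1348027\right) \frac{11000357773545222572}{2284983494875} = - \frac{14828779288398845748065444}{2284983494875}$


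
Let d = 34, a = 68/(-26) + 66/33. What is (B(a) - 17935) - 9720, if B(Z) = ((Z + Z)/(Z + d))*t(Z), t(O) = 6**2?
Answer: -6001423/217 ≈ -27656.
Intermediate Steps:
a = -8/13 (a = 68*(-1/26) + 66*(1/33) = -34/13 + 2 = -8/13 ≈ -0.61539)
t(O) = 36
B(Z) = 72*Z/(34 + Z) (B(Z) = ((Z + Z)/(Z + 34))*36 = ((2*Z)/(34 + Z))*36 = (2*Z/(34 + Z))*36 = 72*Z/(34 + Z))
(B(a) - 17935) - 9720 = (72*(-8/13)/(34 - 8/13) - 17935) - 9720 = (72*(-8/13)/(434/13) - 17935) - 9720 = (72*(-8/13)*(13/434) - 17935) - 9720 = (-288/217 - 17935) - 9720 = -3892183/217 - 9720 = -6001423/217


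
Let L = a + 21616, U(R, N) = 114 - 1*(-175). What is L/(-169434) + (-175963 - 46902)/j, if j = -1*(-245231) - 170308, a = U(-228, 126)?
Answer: -39402096725/12694503582 ≈ -3.1039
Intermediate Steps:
U(R, N) = 289 (U(R, N) = 114 + 175 = 289)
a = 289
L = 21905 (L = 289 + 21616 = 21905)
j = 74923 (j = 245231 - 170308 = 74923)
L/(-169434) + (-175963 - 46902)/j = 21905/(-169434) + (-175963 - 46902)/74923 = 21905*(-1/169434) - 222865*1/74923 = -21905/169434 - 222865/74923 = -39402096725/12694503582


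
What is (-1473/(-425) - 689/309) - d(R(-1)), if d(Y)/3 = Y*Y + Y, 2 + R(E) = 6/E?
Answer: -21900268/131325 ≈ -166.76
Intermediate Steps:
R(E) = -2 + 6/E
d(Y) = 3*Y + 3*Y² (d(Y) = 3*(Y*Y + Y) = 3*(Y² + Y) = 3*(Y + Y²) = 3*Y + 3*Y²)
(-1473/(-425) - 689/309) - d(R(-1)) = (-1473/(-425) - 689/309) - 3*(-2 + 6/(-1))*(1 + (-2 + 6/(-1))) = (-1473*(-1/425) - 689*1/309) - 3*(-2 + 6*(-1))*(1 + (-2 + 6*(-1))) = (1473/425 - 689/309) - 3*(-2 - 6)*(1 + (-2 - 6)) = 162332/131325 - 3*(-8)*(1 - 8) = 162332/131325 - 3*(-8)*(-7) = 162332/131325 - 1*168 = 162332/131325 - 168 = -21900268/131325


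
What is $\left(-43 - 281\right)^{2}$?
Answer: $104976$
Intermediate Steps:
$\left(-43 - 281\right)^{2} = \left(-324\right)^{2} = 104976$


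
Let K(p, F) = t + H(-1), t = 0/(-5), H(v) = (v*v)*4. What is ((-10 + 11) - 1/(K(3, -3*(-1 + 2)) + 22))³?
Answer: 15625/17576 ≈ 0.88900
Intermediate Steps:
H(v) = 4*v² (H(v) = v²*4 = 4*v²)
t = 0 (t = 0*(-⅕) = 0)
K(p, F) = 4 (K(p, F) = 0 + 4*(-1)² = 0 + 4*1 = 0 + 4 = 4)
((-10 + 11) - 1/(K(3, -3*(-1 + 2)) + 22))³ = ((-10 + 11) - 1/(4 + 22))³ = (1 - 1/26)³ = (25/26)³ = 15625/17576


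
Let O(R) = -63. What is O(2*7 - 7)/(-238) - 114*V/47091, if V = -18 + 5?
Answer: 158069/533698 ≈ 0.29618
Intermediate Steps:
V = -13
O(2*7 - 7)/(-238) - 114*V/47091 = -63/(-238) - 114*(-13)/47091 = -63*(-1/238) + 1482*(1/47091) = 9/34 + 494/15697 = 158069/533698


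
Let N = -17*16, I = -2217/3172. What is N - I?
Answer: -860567/3172 ≈ -271.30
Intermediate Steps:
I = -2217/3172 (I = -2217*1/3172 = -2217/3172 ≈ -0.69893)
N = -272
N - I = -272 - 1*(-2217/3172) = -272 + 2217/3172 = -860567/3172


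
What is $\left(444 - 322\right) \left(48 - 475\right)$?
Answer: $-52094$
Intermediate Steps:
$\left(444 - 322\right) \left(48 - 475\right) = 122 \left(-427\right) = -52094$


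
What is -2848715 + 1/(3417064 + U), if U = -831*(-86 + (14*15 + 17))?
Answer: -9400454687494/3299893 ≈ -2.8487e+6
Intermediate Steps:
U = -117171 (U = -831*(-86 + (210 + 17)) = -831*(-86 + 227) = -831*141 = -117171)
-2848715 + 1/(3417064 + U) = -2848715 + 1/(3417064 - 117171) = -2848715 + 1/3299893 = -9400454687494/3299893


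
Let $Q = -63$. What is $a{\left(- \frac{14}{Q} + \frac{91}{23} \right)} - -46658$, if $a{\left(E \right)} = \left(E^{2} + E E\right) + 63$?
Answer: $\frac{2003444579}{42849} \approx 46756.0$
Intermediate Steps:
$a{\left(E \right)} = 63 + 2 E^{2}$ ($a{\left(E \right)} = \left(E^{2} + E^{2}\right) + 63 = 2 E^{2} + 63 = 63 + 2 E^{2}$)
$a{\left(- \frac{14}{Q} + \frac{91}{23} \right)} - -46658 = \left(63 + 2 \left(- \frac{14}{-63} + \frac{91}{23}\right)^{2}\right) - -46658 = \left(63 + 2 \left(\left(-14\right) \left(- \frac{1}{63}\right) + 91 \cdot \frac{1}{23}\right)^{2}\right) + 46658 = \left(63 + 2 \left(\frac{2}{9} + \frac{91}{23}\right)^{2}\right) + 46658 = \left(63 + 2 \left(\frac{865}{207}\right)^{2}\right) + 46658 = \left(63 + 2 \cdot \frac{748225}{42849}\right) + 46658 = \left(63 + \frac{1496450}{42849}\right) + 46658 = \frac{4195937}{42849} + 46658 = \frac{2003444579}{42849}$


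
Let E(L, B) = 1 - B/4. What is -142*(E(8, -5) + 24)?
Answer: -7455/2 ≈ -3727.5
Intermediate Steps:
E(L, B) = 1 - B/4
-142*(E(8, -5) + 24) = -142*((1 - ¼*(-5)) + 24) = -142*((1 + 5/4) + 24) = -142*(9/4 + 24) = -142*105/4 = -7455/2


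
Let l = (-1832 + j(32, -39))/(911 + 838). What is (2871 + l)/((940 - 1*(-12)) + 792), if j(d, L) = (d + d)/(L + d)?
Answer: 11712255/7117264 ≈ 1.6456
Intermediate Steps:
j(d, L) = 2*d/(L + d) (j(d, L) = (2*d)/(L + d) = 2*d/(L + d))
l = -4296/4081 (l = (-1832 + 2*32/(-39 + 32))/(911 + 838) = (-1832 + 2*32/(-7))/1749 = (-1832 + 2*32*(-⅐))*(1/1749) = (-1832 - 64/7)*(1/1749) = -12888/7*1/1749 = -4296/4081 ≈ -1.0527)
(2871 + l)/((940 - 1*(-12)) + 792) = (2871 - 4296/4081)/((940 - 1*(-12)) + 792) = 11712255/(4081*((940 + 12) + 792)) = 11712255/(4081*(952 + 792)) = (11712255/4081)/1744 = (11712255/4081)*(1/1744) = 11712255/7117264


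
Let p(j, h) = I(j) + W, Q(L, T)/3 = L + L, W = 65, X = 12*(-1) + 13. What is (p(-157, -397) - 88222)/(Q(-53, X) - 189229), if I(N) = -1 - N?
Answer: 88001/189547 ≈ 0.46427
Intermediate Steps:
X = 1 (X = -12 + 13 = 1)
Q(L, T) = 6*L (Q(L, T) = 3*(L + L) = 3*(2*L) = 6*L)
p(j, h) = 64 - j (p(j, h) = (-1 - j) + 65 = 64 - j)
(p(-157, -397) - 88222)/(Q(-53, X) - 189229) = ((64 - 1*(-157)) - 88222)/(6*(-53) - 189229) = ((64 + 157) - 88222)/(-318 - 189229) = (221 - 88222)/(-189547) = -88001*(-1/189547) = 88001/189547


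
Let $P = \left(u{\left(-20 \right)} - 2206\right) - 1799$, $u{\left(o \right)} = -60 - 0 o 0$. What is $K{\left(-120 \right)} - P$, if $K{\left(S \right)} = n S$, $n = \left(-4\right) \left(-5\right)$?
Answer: $1665$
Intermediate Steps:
$u{\left(o \right)} = -60$ ($u{\left(o \right)} = -60 - 0 \cdot 0 = -60 - 0 = -60 + 0 = -60$)
$n = 20$
$K{\left(S \right)} = 20 S$
$P = -4065$ ($P = \left(-60 - 2206\right) - 1799 = -2266 - 1799 = -4065$)
$K{\left(-120 \right)} - P = 20 \left(-120\right) - -4065 = -2400 + 4065 = 1665$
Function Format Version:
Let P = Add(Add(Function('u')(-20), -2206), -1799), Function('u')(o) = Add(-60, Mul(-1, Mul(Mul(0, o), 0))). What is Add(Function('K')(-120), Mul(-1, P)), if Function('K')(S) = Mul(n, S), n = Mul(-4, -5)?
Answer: 1665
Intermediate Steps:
Function('u')(o) = -60 (Function('u')(o) = Add(-60, Mul(-1, Mul(0, 0))) = Add(-60, Mul(-1, 0)) = Add(-60, 0) = -60)
n = 20
Function('K')(S) = Mul(20, S)
P = -4065 (P = Add(Add(-60, -2206), -1799) = Add(-2266, -1799) = -4065)
Add(Function('K')(-120), Mul(-1, P)) = Add(Mul(20, -120), Mul(-1, -4065)) = Add(-2400, 4065) = 1665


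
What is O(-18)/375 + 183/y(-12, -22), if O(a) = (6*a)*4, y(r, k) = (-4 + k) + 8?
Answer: -8489/750 ≈ -11.319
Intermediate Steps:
y(r, k) = 4 + k
O(a) = 24*a
O(-18)/375 + 183/y(-12, -22) = (24*(-18))/375 + 183/(4 - 22) = -432*1/375 + 183/(-18) = -144/125 + 183*(-1/18) = -144/125 - 61/6 = -8489/750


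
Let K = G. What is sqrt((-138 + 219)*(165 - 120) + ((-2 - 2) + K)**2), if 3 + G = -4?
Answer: sqrt(3766) ≈ 61.368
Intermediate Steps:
G = -7 (G = -3 - 4 = -7)
K = -7
sqrt((-138 + 219)*(165 - 120) + ((-2 - 2) + K)**2) = sqrt((-138 + 219)*(165 - 120) + ((-2 - 2) - 7)**2) = sqrt(81*45 + (-4 - 7)**2) = sqrt(3645 + (-11)**2) = sqrt(3645 + 121) = sqrt(3766)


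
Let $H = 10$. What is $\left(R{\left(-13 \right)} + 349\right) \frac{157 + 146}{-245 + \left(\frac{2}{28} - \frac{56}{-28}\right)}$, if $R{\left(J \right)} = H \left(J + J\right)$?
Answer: $- \frac{377538}{3401} \approx -111.01$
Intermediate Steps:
$R{\left(J \right)} = 20 J$ ($R{\left(J \right)} = 10 \left(J + J\right) = 10 \cdot 2 J = 20 J$)
$\left(R{\left(-13 \right)} + 349\right) \frac{157 + 146}{-245 + \left(\frac{2}{28} - \frac{56}{-28}\right)} = \left(20 \left(-13\right) + 349\right) \frac{157 + 146}{-245 + \left(\frac{2}{28} - \frac{56}{-28}\right)} = \left(-260 + 349\right) \frac{303}{-245 + \left(2 \cdot \frac{1}{28} - -2\right)} = 89 \frac{303}{-245 + \left(\frac{1}{14} + 2\right)} = 89 \frac{303}{-245 + \frac{29}{14}} = 89 \frac{303}{- \frac{3401}{14}} = 89 \cdot 303 \left(- \frac{14}{3401}\right) = 89 \left(- \frac{4242}{3401}\right) = - \frac{377538}{3401}$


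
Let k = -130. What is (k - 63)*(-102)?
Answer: 19686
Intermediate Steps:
(k - 63)*(-102) = (-130 - 63)*(-102) = -193*(-102) = 19686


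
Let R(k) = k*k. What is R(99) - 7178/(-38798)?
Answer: 190133188/19399 ≈ 9801.2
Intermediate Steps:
R(k) = k**2
R(99) - 7178/(-38798) = 99**2 - 7178/(-38798) = 9801 - 7178*(-1)/38798 = 9801 - 1*(-3589/19399) = 9801 + 3589/19399 = 190133188/19399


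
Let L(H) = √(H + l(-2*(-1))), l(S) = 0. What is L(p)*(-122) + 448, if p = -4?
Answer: 448 - 244*I ≈ 448.0 - 244.0*I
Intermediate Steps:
L(H) = √H (L(H) = √(H + 0) = √H)
L(p)*(-122) + 448 = √(-4)*(-122) + 448 = (2*I)*(-122) + 448 = -244*I + 448 = 448 - 244*I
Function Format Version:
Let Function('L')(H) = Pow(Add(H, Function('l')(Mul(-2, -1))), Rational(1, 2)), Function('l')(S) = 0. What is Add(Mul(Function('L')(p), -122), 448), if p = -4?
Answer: Add(448, Mul(-244, I)) ≈ Add(448.00, Mul(-244.00, I))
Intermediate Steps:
Function('L')(H) = Pow(H, Rational(1, 2)) (Function('L')(H) = Pow(Add(H, 0), Rational(1, 2)) = Pow(H, Rational(1, 2)))
Add(Mul(Function('L')(p), -122), 448) = Add(Mul(Pow(-4, Rational(1, 2)), -122), 448) = Add(Mul(Mul(2, I), -122), 448) = Add(Mul(-244, I), 448) = Add(448, Mul(-244, I))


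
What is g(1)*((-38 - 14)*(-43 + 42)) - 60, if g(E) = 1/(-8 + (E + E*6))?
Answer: -112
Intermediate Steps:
g(E) = 1/(-8 + 7*E) (g(E) = 1/(-8 + (E + 6*E)) = 1/(-8 + 7*E))
g(1)*((-38 - 14)*(-43 + 42)) - 60 = ((-38 - 14)*(-43 + 42))/(-8 + 7*1) - 60 = (-52*(-1))/(-8 + 7) - 60 = 52/(-1) - 60 = -1*52 - 60 = -52 - 60 = -112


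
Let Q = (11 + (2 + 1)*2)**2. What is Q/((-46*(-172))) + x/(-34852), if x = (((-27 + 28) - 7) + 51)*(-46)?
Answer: 6612517/68937256 ≈ 0.095921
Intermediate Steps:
Q = 289 (Q = (11 + 3*2)**2 = (11 + 6)**2 = 17**2 = 289)
x = -2070 (x = ((1 - 7) + 51)*(-46) = (-6 + 51)*(-46) = 45*(-46) = -2070)
Q/((-46*(-172))) + x/(-34852) = 289/((-46*(-172))) - 2070/(-34852) = 289/7912 - 2070*(-1/34852) = 289*(1/7912) + 1035/17426 = 289/7912 + 1035/17426 = 6612517/68937256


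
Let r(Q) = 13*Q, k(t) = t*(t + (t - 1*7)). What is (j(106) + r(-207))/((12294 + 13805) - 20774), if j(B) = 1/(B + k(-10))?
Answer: -202363/400440 ≈ -0.50535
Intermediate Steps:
k(t) = t*(-7 + 2*t) (k(t) = t*(t + (t - 7)) = t*(t + (-7 + t)) = t*(-7 + 2*t))
j(B) = 1/(270 + B) (j(B) = 1/(B - 10*(-7 + 2*(-10))) = 1/(B - 10*(-7 - 20)) = 1/(B - 10*(-27)) = 1/(B + 270) = 1/(270 + B))
(j(106) + r(-207))/((12294 + 13805) - 20774) = (1/(270 + 106) + 13*(-207))/((12294 + 13805) - 20774) = (1/376 - 2691)/(26099 - 20774) = (1/376 - 2691)/5325 = -1011815/376*1/5325 = -202363/400440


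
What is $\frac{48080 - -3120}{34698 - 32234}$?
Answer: $\frac{1600}{77} \approx 20.779$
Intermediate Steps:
$\frac{48080 - -3120}{34698 - 32234} = \frac{48080 + 3120}{2464} = 51200 \cdot \frac{1}{2464} = \frac{1600}{77}$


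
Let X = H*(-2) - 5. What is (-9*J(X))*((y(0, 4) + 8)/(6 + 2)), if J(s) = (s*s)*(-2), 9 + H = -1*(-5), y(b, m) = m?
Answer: 243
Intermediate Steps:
H = -4 (H = -9 - 1*(-5) = -9 + 5 = -4)
X = 3 (X = -4*(-2) - 5 = 8 - 5 = 3)
J(s) = -2*s**2 (J(s) = s**2*(-2) = -2*s**2)
(-9*J(X))*((y(0, 4) + 8)/(6 + 2)) = (-(-18)*3**2)*((4 + 8)/(6 + 2)) = (-(-18)*9)*(12/8) = (-9*(-18))*(12*(1/8)) = 162*(3/2) = 243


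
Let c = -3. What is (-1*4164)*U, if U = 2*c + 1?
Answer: 20820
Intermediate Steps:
U = -5 (U = 2*(-3) + 1 = -6 + 1 = -5)
(-1*4164)*U = -1*4164*(-5) = -4164*(-5) = 20820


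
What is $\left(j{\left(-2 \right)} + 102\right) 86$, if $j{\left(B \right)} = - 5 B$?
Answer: $9632$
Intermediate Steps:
$\left(j{\left(-2 \right)} + 102\right) 86 = \left(\left(-5\right) \left(-2\right) + 102\right) 86 = \left(10 + 102\right) 86 = 112 \cdot 86 = 9632$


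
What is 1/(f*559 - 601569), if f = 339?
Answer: -1/412068 ≈ -2.4268e-6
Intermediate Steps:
1/(f*559 - 601569) = 1/(339*559 - 601569) = 1/(189501 - 601569) = 1/(-412068) = -1/412068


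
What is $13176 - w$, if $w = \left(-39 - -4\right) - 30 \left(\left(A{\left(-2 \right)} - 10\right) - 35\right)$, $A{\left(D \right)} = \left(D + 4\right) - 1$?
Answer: $11891$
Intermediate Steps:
$A{\left(D \right)} = 3 + D$ ($A{\left(D \right)} = \left(4 + D\right) - 1 = 3 + D$)
$w = 1285$ ($w = \left(-39 - -4\right) - 30 \left(\left(\left(3 - 2\right) - 10\right) - 35\right) = \left(-39 + 4\right) - 30 \left(\left(1 - 10\right) - 35\right) = -35 - 30 \left(-9 - 35\right) = -35 - -1320 = -35 + 1320 = 1285$)
$13176 - w = 13176 - 1285 = 11891$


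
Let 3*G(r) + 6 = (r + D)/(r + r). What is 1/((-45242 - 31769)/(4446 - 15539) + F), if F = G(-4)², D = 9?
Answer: 6389568/75518573 ≈ 0.084609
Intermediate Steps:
G(r) = -2 + (9 + r)/(6*r) (G(r) = -2 + ((r + 9)/(r + r))/3 = -2 + ((9 + r)/((2*r)))/3 = -2 + ((9 + r)*(1/(2*r)))/3 = -2 + ((9 + r)/(2*r))/3 = -2 + (9 + r)/(6*r))
F = 2809/576 (F = ((⅙)*(9 - 11*(-4))/(-4))² = ((⅙)*(-¼)*(9 + 44))² = ((⅙)*(-¼)*53)² = (-53/24)² = 2809/576 ≈ 4.8767)
1/((-45242 - 31769)/(4446 - 15539) + F) = 1/((-45242 - 31769)/(4446 - 15539) + 2809/576) = 1/(-77011/(-11093) + 2809/576) = 1/(-77011*(-1/11093) + 2809/576) = 1/(77011/11093 + 2809/576) = 1/(75518573/6389568) = 6389568/75518573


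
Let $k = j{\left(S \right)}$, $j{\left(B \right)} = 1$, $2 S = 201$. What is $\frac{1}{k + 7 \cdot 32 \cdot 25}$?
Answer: $\frac{1}{5601} \approx 0.00017854$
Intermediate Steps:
$S = \frac{201}{2}$ ($S = \frac{1}{2} \cdot 201 = \frac{201}{2} \approx 100.5$)
$k = 1$
$\frac{1}{k + 7 \cdot 32 \cdot 25} = \frac{1}{1 + 7 \cdot 32 \cdot 25} = \frac{1}{1 + 224 \cdot 25} = \frac{1}{1 + 5600} = \frac{1}{5601}$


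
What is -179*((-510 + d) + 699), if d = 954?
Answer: -204597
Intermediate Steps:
-179*((-510 + d) + 699) = -179*((-510 + 954) + 699) = -179*(444 + 699) = -179*1143 = -204597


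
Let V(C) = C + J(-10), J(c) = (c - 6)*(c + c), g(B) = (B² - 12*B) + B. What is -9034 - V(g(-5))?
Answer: -9434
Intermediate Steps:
g(B) = B² - 11*B
J(c) = 2*c*(-6 + c) (J(c) = (-6 + c)*(2*c) = 2*c*(-6 + c))
V(C) = 320 + C (V(C) = C + 2*(-10)*(-6 - 10) = C + 2*(-10)*(-16) = C + 320 = 320 + C)
-9034 - V(g(-5)) = -9034 - (320 - 5*(-11 - 5)) = -9034 - (320 - 5*(-16)) = -9034 - (320 + 80) = -9034 - 1*400 = -9034 - 400 = -9434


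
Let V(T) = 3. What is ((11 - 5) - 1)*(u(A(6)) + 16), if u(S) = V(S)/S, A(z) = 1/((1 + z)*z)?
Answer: 710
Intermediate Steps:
A(z) = 1/(z*(1 + z))
u(S) = 3/S
((11 - 5) - 1)*(u(A(6)) + 16) = ((11 - 5) - 1)*(3/((1/(6*(1 + 6)))) + 16) = (6 - 1)*(3/(((⅙)/7)) + 16) = 5*(3/(((⅙)*(⅐))) + 16) = 5*(3/(1/42) + 16) = 5*(3*42 + 16) = 5*(126 + 16) = 5*142 = 710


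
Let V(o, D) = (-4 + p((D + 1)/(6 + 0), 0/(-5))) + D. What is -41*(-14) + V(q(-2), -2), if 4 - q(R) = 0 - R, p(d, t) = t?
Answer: 568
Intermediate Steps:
q(R) = 4 + R (q(R) = 4 - (0 - R) = 4 - (-1)*R = 4 + R)
V(o, D) = -4 + D (V(o, D) = (-4 + 0/(-5)) + D = (-4 + 0*(-1/5)) + D = (-4 + 0) + D = -4 + D)
-41*(-14) + V(q(-2), -2) = -41*(-14) + (-4 - 2) = 574 - 6 = 568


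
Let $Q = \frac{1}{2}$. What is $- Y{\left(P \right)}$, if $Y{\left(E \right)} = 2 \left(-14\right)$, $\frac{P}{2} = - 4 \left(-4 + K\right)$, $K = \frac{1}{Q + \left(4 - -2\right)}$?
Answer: $28$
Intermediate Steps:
$Q = \frac{1}{2} \approx 0.5$
$K = \frac{2}{13}$ ($K = \frac{1}{\frac{1}{2} + \left(4 - -2\right)} = \frac{1}{\frac{1}{2} + \left(4 + 2\right)} = \frac{1}{\frac{1}{2} + 6} = \frac{1}{\frac{13}{2}} = \frac{2}{13} \approx 0.15385$)
$P = \frac{400}{13}$ ($P = 2 \left(- 4 \left(-4 + \frac{2}{13}\right)\right) = 2 \left(\left(-4\right) \left(- \frac{50}{13}\right)\right) = 2 \cdot \frac{200}{13} = \frac{400}{13} \approx 30.769$)
$Y{\left(E \right)} = -28$
$- Y{\left(P \right)} = \left(-1\right) \left(-28\right) = 28$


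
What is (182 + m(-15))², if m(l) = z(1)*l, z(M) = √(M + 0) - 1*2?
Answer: 38809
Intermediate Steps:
z(M) = -2 + √M (z(M) = √M - 2 = -2 + √M)
m(l) = -l (m(l) = (-2 + √1)*l = (-2 + 1)*l = -l)
(182 + m(-15))² = (182 - 1*(-15))² = (182 + 15)² = 197² = 38809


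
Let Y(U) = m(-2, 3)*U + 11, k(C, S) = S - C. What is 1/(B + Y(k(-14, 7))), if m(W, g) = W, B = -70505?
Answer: -1/70536 ≈ -1.4177e-5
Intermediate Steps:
Y(U) = 11 - 2*U (Y(U) = -2*U + 11 = 11 - 2*U)
1/(B + Y(k(-14, 7))) = 1/(-70505 + (11 - 2*(7 - 1*(-14)))) = 1/(-70505 + (11 - 2*(7 + 14))) = 1/(-70505 + (11 - 2*21)) = 1/(-70505 + (11 - 42)) = 1/(-70505 - 31) = 1/(-70536) = -1/70536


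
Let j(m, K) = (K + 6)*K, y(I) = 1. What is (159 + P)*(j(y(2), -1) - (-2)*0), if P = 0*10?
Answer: -795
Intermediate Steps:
P = 0
j(m, K) = K*(6 + K) (j(m, K) = (6 + K)*K = K*(6 + K))
(159 + P)*(j(y(2), -1) - (-2)*0) = (159 + 0)*(-(6 - 1) - (-2)*0) = 159*(-1*5 - 2*0) = 159*(-5 + 0) = 159*(-5) = -795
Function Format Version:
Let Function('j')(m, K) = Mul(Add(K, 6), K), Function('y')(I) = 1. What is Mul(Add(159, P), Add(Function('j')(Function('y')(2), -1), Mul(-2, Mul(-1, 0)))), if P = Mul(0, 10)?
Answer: -795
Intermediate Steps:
P = 0
Function('j')(m, K) = Mul(K, Add(6, K)) (Function('j')(m, K) = Mul(Add(6, K), K) = Mul(K, Add(6, K)))
Mul(Add(159, P), Add(Function('j')(Function('y')(2), -1), Mul(-2, Mul(-1, 0)))) = Mul(Add(159, 0), Add(Mul(-1, Add(6, -1)), Mul(-2, Mul(-1, 0)))) = Mul(159, Add(Mul(-1, 5), Mul(-2, 0))) = Mul(159, Add(-5, 0)) = Mul(159, -5) = -795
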